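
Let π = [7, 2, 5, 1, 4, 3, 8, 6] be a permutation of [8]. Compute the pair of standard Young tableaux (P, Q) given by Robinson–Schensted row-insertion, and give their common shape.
P = [1, 3, 6] / [2, 4, 8] / [5] / [7];  Q = [1, 3, 7] / [2, 5, 8] / [4] / [6];  common shape = (3, 3, 1, 1)

Row-insert the values π_1, π_2, … into P one at a time, bumping the leftmost entry strictly greater than the inserted value down to the next row. The recording tableau Q records, in position (i, j), the step at which that cell was added to P.
  Insert 7 (step 1): P = [7];  Q = [1]
  Insert 2 (step 2): P = [2] / [7];  Q = [1] / [2]
  Insert 5 (step 3): P = [2, 5] / [7];  Q = [1, 3] / [2]
  Insert 1 (step 4): P = [1, 5] / [2] / [7];  Q = [1, 3] / [2] / [4]
  Insert 4 (step 5): P = [1, 4] / [2, 5] / [7];  Q = [1, 3] / [2, 5] / [4]
  Insert 3 (step 6): P = [1, 3] / [2, 4] / [5] / [7];  Q = [1, 3] / [2, 5] / [4] / [6]
  Insert 8 (step 7): P = [1, 3, 8] / [2, 4] / [5] / [7];  Q = [1, 3, 7] / [2, 5] / [4] / [6]
  Insert 6 (step 8): P = [1, 3, 6] / [2, 4, 8] / [5] / [7];  Q = [1, 3, 7] / [2, 5, 8] / [4] / [6]
Final shape: (3, 3, 1, 1).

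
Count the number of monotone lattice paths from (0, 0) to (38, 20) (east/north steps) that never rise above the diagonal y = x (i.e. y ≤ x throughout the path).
Number of paths = 899944018195530

By the reflection principle (André's argument), the number of monotone paths to (38, 20) with n ≤ m that never go above y = x is C(58, 38) − C(58, 39) = 1847253511032930 − 947309492837400 = 899944018195530.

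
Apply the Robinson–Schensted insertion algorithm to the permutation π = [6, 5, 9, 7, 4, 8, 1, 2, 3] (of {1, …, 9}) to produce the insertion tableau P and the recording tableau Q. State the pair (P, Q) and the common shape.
P = [1, 2, 3] / [4, 7, 8] / [5, 9] / [6];  Q = [1, 3, 6] / [2, 4, 9] / [5, 8] / [7];  common shape = (3, 3, 2, 1)

Row-insert the values π_1, π_2, … into P one at a time, bumping the leftmost entry strictly greater than the inserted value down to the next row. The recording tableau Q records, in position (i, j), the step at which that cell was added to P.
  Insert 6 (step 1): P = [6];  Q = [1]
  Insert 5 (step 2): P = [5] / [6];  Q = [1] / [2]
  Insert 9 (step 3): P = [5, 9] / [6];  Q = [1, 3] / [2]
  Insert 7 (step 4): P = [5, 7] / [6, 9];  Q = [1, 3] / [2, 4]
  Insert 4 (step 5): P = [4, 7] / [5, 9] / [6];  Q = [1, 3] / [2, 4] / [5]
  Insert 8 (step 6): P = [4, 7, 8] / [5, 9] / [6];  Q = [1, 3, 6] / [2, 4] / [5]
  Insert 1 (step 7): P = [1, 7, 8] / [4, 9] / [5] / [6];  Q = [1, 3, 6] / [2, 4] / [5] / [7]
  Insert 2 (step 8): P = [1, 2, 8] / [4, 7] / [5, 9] / [6];  Q = [1, 3, 6] / [2, 4] / [5, 8] / [7]
  Insert 3 (step 9): P = [1, 2, 3] / [4, 7, 8] / [5, 9] / [6];  Q = [1, 3, 6] / [2, 4, 9] / [5, 8] / [7]
Final shape: (3, 3, 2, 1).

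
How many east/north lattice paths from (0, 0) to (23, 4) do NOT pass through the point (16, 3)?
Number of paths = 9798

Total paths from (0, 0) to (23, 4): C(27, 23) = 17550. Paths through (16, 3): (paths (0, 0) → (16, 3)) × (paths (16, 3) → (23, 4)) = C(19, 16) · C(8, 7) = 969 · 8 = 7752. Avoidance count = 17550 − 7752 = 9798.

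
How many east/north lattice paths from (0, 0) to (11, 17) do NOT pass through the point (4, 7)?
Number of paths = 15056340

Total paths from (0, 0) to (11, 17): C(28, 11) = 21474180. Paths through (4, 7): (paths (0, 0) → (4, 7)) × (paths (4, 7) → (11, 17)) = C(11, 4) · C(17, 7) = 330 · 19448 = 6417840. Avoidance count = 21474180 − 6417840 = 15056340.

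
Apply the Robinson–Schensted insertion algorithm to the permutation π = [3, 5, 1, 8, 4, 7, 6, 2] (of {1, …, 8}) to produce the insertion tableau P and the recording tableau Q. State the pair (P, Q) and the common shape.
P = [1, 2, 6] / [3, 4, 7] / [5] / [8];  Q = [1, 2, 4] / [3, 5, 6] / [7] / [8];  common shape = (3, 3, 1, 1)

Row-insert the values π_1, π_2, … into P one at a time, bumping the leftmost entry strictly greater than the inserted value down to the next row. The recording tableau Q records, in position (i, j), the step at which that cell was added to P.
  Insert 3 (step 1): P = [3];  Q = [1]
  Insert 5 (step 2): P = [3, 5];  Q = [1, 2]
  Insert 1 (step 3): P = [1, 5] / [3];  Q = [1, 2] / [3]
  Insert 8 (step 4): P = [1, 5, 8] / [3];  Q = [1, 2, 4] / [3]
  Insert 4 (step 5): P = [1, 4, 8] / [3, 5];  Q = [1, 2, 4] / [3, 5]
  Insert 7 (step 6): P = [1, 4, 7] / [3, 5, 8];  Q = [1, 2, 4] / [3, 5, 6]
  Insert 6 (step 7): P = [1, 4, 6] / [3, 5, 7] / [8];  Q = [1, 2, 4] / [3, 5, 6] / [7]
  Insert 2 (step 8): P = [1, 2, 6] / [3, 4, 7] / [5] / [8];  Q = [1, 2, 4] / [3, 5, 6] / [7] / [8]
Final shape: (3, 3, 1, 1).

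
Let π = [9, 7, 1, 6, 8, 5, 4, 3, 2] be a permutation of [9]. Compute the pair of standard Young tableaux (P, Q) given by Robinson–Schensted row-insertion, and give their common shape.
P = [1, 2, 8] / [3] / [4] / [5] / [6] / [7] / [9];  Q = [1, 4, 5] / [2] / [3] / [6] / [7] / [8] / [9];  common shape = (3, 1, 1, 1, 1, 1, 1)

Row-insert the values π_1, π_2, … into P one at a time, bumping the leftmost entry strictly greater than the inserted value down to the next row. The recording tableau Q records, in position (i, j), the step at which that cell was added to P.
  Insert 9 (step 1): P = [9];  Q = [1]
  Insert 7 (step 2): P = [7] / [9];  Q = [1] / [2]
  Insert 1 (step 3): P = [1] / [7] / [9];  Q = [1] / [2] / [3]
  Insert 6 (step 4): P = [1, 6] / [7] / [9];  Q = [1, 4] / [2] / [3]
  Insert 8 (step 5): P = [1, 6, 8] / [7] / [9];  Q = [1, 4, 5] / [2] / [3]
  Insert 5 (step 6): P = [1, 5, 8] / [6] / [7] / [9];  Q = [1, 4, 5] / [2] / [3] / [6]
  Insert 4 (step 7): P = [1, 4, 8] / [5] / [6] / [7] / [9];  Q = [1, 4, 5] / [2] / [3] / [6] / [7]
  Insert 3 (step 8): P = [1, 3, 8] / [4] / [5] / [6] / [7] / [9];  Q = [1, 4, 5] / [2] / [3] / [6] / [7] / [8]
  Insert 2 (step 9): P = [1, 2, 8] / [3] / [4] / [5] / [6] / [7] / [9];  Q = [1, 4, 5] / [2] / [3] / [6] / [7] / [8] / [9]
Final shape: (3, 1, 1, 1, 1, 1, 1).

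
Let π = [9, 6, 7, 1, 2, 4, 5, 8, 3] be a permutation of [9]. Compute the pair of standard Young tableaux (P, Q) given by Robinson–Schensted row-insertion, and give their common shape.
P = [1, 2, 3, 5, 8] / [4, 7] / [6] / [9];  Q = [1, 3, 6, 7, 8] / [2, 5] / [4] / [9];  common shape = (5, 2, 1, 1)

Row-insert the values π_1, π_2, … into P one at a time, bumping the leftmost entry strictly greater than the inserted value down to the next row. The recording tableau Q records, in position (i, j), the step at which that cell was added to P.
  Insert 9 (step 1): P = [9];  Q = [1]
  Insert 6 (step 2): P = [6] / [9];  Q = [1] / [2]
  Insert 7 (step 3): P = [6, 7] / [9];  Q = [1, 3] / [2]
  Insert 1 (step 4): P = [1, 7] / [6] / [9];  Q = [1, 3] / [2] / [4]
  Insert 2 (step 5): P = [1, 2] / [6, 7] / [9];  Q = [1, 3] / [2, 5] / [4]
  Insert 4 (step 6): P = [1, 2, 4] / [6, 7] / [9];  Q = [1, 3, 6] / [2, 5] / [4]
  Insert 5 (step 7): P = [1, 2, 4, 5] / [6, 7] / [9];  Q = [1, 3, 6, 7] / [2, 5] / [4]
  Insert 8 (step 8): P = [1, 2, 4, 5, 8] / [6, 7] / [9];  Q = [1, 3, 6, 7, 8] / [2, 5] / [4]
  Insert 3 (step 9): P = [1, 2, 3, 5, 8] / [4, 7] / [6] / [9];  Q = [1, 3, 6, 7, 8] / [2, 5] / [4] / [9]
Final shape: (5, 2, 1, 1).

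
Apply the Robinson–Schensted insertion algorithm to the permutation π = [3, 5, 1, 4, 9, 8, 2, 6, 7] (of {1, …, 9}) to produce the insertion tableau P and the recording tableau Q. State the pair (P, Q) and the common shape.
P = [1, 2, 6, 7] / [3, 4, 8] / [5, 9];  Q = [1, 2, 5, 9] / [3, 4, 6] / [7, 8];  common shape = (4, 3, 2)

Row-insert the values π_1, π_2, … into P one at a time, bumping the leftmost entry strictly greater than the inserted value down to the next row. The recording tableau Q records, in position (i, j), the step at which that cell was added to P.
  Insert 3 (step 1): P = [3];  Q = [1]
  Insert 5 (step 2): P = [3, 5];  Q = [1, 2]
  Insert 1 (step 3): P = [1, 5] / [3];  Q = [1, 2] / [3]
  Insert 4 (step 4): P = [1, 4] / [3, 5];  Q = [1, 2] / [3, 4]
  Insert 9 (step 5): P = [1, 4, 9] / [3, 5];  Q = [1, 2, 5] / [3, 4]
  Insert 8 (step 6): P = [1, 4, 8] / [3, 5, 9];  Q = [1, 2, 5] / [3, 4, 6]
  Insert 2 (step 7): P = [1, 2, 8] / [3, 4, 9] / [5];  Q = [1, 2, 5] / [3, 4, 6] / [7]
  Insert 6 (step 8): P = [1, 2, 6] / [3, 4, 8] / [5, 9];  Q = [1, 2, 5] / [3, 4, 6] / [7, 8]
  Insert 7 (step 9): P = [1, 2, 6, 7] / [3, 4, 8] / [5, 9];  Q = [1, 2, 5, 9] / [3, 4, 6] / [7, 8]
Final shape: (4, 3, 2).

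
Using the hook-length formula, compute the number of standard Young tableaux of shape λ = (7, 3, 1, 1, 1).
# SYT of shape (7, 3, 1, 1, 1) = 7800

Hook-length formula: f^λ = n! / Π hook(c), product over all cells c of the Young diagram. For λ = (7, 3, 1, 1, 1), n = 13 boxes. Hook lengths by row (left-to-right, top-to-bottom): [11, 7, 6, 4, 3, 2, 1]; [6, 2, 1]; [3]; [2]; [1]. Product of hooks = 798336. So f^λ = 13! / 798336 = 6227020800 / 798336 = 7800.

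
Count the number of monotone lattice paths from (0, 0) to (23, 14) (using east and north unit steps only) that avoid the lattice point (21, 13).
Number of paths = 3323135520

Total paths from (0, 0) to (23, 14): C(37, 23) = 6107086800. Paths through (21, 13): (paths (0, 0) → (21, 13)) × (paths (21, 13) → (23, 14)) = C(34, 21) · C(3, 2) = 927983760 · 3 = 2783951280. Avoidance count = 6107086800 − 2783951280 = 3323135520.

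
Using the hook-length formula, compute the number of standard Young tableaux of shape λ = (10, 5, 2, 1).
# SYT of shape (10, 5, 2, 1) = 1175040

Hook-length formula: f^λ = n! / Π hook(c), product over all cells c of the Young diagram. For λ = (10, 5, 2, 1), n = 18 boxes. Hook lengths by row (left-to-right, top-to-bottom): [13, 11, 9, 8, 7, 5, 4, 3, 2, 1]; [7, 5, 3, 2, 1]; [3, 1]; [1]. Product of hooks = 5448643200. So f^λ = 18! / 5448643200 = 6402373705728000 / 5448643200 = 1175040.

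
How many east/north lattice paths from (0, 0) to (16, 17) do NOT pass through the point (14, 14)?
Number of paths = 765637110

Total paths from (0, 0) to (16, 17): C(33, 16) = 1166803110. Paths through (14, 14): (paths (0, 0) → (14, 14)) × (paths (14, 14) → (16, 17)) = C(28, 14) · C(5, 2) = 40116600 · 10 = 401166000. Avoidance count = 1166803110 − 401166000 = 765637110.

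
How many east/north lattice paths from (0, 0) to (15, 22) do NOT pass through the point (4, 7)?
Number of paths = 6814566960

Total paths from (0, 0) to (15, 22): C(37, 15) = 9364199760. Paths through (4, 7): (paths (0, 0) → (4, 7)) × (paths (4, 7) → (15, 22)) = C(11, 4) · C(26, 11) = 330 · 7726160 = 2549632800. Avoidance count = 9364199760 − 2549632800 = 6814566960.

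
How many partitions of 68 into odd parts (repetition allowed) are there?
p_odd(68) = 24576

Enumerate partitions using only odd parts via the recurrence o(n, m) = o(n, m−2) + o(n−m, m) over odd m, starting from the largest odd part ≤ n. This gives p_odd(68) = 24576. (Euler's theorem: equals the count of distinct-part partitions.)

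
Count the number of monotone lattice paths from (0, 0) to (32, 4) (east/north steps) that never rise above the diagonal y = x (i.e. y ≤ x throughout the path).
Number of paths = 51765

By the reflection principle (André's argument), the number of monotone paths to (32, 4) with n ≤ m that never go above y = x is C(36, 32) − C(36, 33) = 58905 − 7140 = 51765.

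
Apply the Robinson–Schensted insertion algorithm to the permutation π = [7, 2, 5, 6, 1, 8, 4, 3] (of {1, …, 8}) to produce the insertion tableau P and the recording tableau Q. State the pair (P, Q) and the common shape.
P = [1, 3, 6, 8] / [2, 4] / [5] / [7];  Q = [1, 3, 4, 6] / [2, 7] / [5] / [8];  common shape = (4, 2, 1, 1)

Row-insert the values π_1, π_2, … into P one at a time, bumping the leftmost entry strictly greater than the inserted value down to the next row. The recording tableau Q records, in position (i, j), the step at which that cell was added to P.
  Insert 7 (step 1): P = [7];  Q = [1]
  Insert 2 (step 2): P = [2] / [7];  Q = [1] / [2]
  Insert 5 (step 3): P = [2, 5] / [7];  Q = [1, 3] / [2]
  Insert 6 (step 4): P = [2, 5, 6] / [7];  Q = [1, 3, 4] / [2]
  Insert 1 (step 5): P = [1, 5, 6] / [2] / [7];  Q = [1, 3, 4] / [2] / [5]
  Insert 8 (step 6): P = [1, 5, 6, 8] / [2] / [7];  Q = [1, 3, 4, 6] / [2] / [5]
  Insert 4 (step 7): P = [1, 4, 6, 8] / [2, 5] / [7];  Q = [1, 3, 4, 6] / [2, 7] / [5]
  Insert 3 (step 8): P = [1, 3, 6, 8] / [2, 4] / [5] / [7];  Q = [1, 3, 4, 6] / [2, 7] / [5] / [8]
Final shape: (4, 2, 1, 1).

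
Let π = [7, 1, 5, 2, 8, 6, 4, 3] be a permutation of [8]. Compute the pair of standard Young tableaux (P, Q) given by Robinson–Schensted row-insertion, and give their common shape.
P = [1, 2, 3] / [4, 6] / [5, 8] / [7];  Q = [1, 3, 5] / [2, 6] / [4, 7] / [8];  common shape = (3, 2, 2, 1)

Row-insert the values π_1, π_2, … into P one at a time, bumping the leftmost entry strictly greater than the inserted value down to the next row. The recording tableau Q records, in position (i, j), the step at which that cell was added to P.
  Insert 7 (step 1): P = [7];  Q = [1]
  Insert 1 (step 2): P = [1] / [7];  Q = [1] / [2]
  Insert 5 (step 3): P = [1, 5] / [7];  Q = [1, 3] / [2]
  Insert 2 (step 4): P = [1, 2] / [5] / [7];  Q = [1, 3] / [2] / [4]
  Insert 8 (step 5): P = [1, 2, 8] / [5] / [7];  Q = [1, 3, 5] / [2] / [4]
  Insert 6 (step 6): P = [1, 2, 6] / [5, 8] / [7];  Q = [1, 3, 5] / [2, 6] / [4]
  Insert 4 (step 7): P = [1, 2, 4] / [5, 6] / [7, 8];  Q = [1, 3, 5] / [2, 6] / [4, 7]
  Insert 3 (step 8): P = [1, 2, 3] / [4, 6] / [5, 8] / [7];  Q = [1, 3, 5] / [2, 6] / [4, 7] / [8]
Final shape: (3, 2, 2, 1).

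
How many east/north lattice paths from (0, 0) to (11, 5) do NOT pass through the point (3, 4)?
Number of paths = 4053

Total paths from (0, 0) to (11, 5): C(16, 11) = 4368. Paths through (3, 4): (paths (0, 0) → (3, 4)) × (paths (3, 4) → (11, 5)) = C(7, 3) · C(9, 8) = 35 · 9 = 315. Avoidance count = 4368 − 315 = 4053.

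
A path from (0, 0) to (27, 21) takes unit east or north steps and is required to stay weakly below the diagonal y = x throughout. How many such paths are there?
Number of paths = 5578559816632

By the reflection principle (André's argument), the number of monotone paths to (27, 21) with n ≤ m that never go above y = x is C(48, 27) − C(48, 28) = 22314239266528 − 16735679449896 = 5578559816632.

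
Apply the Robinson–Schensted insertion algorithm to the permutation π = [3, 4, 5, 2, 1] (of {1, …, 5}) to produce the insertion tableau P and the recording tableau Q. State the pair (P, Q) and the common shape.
P = [1, 4, 5] / [2] / [3];  Q = [1, 2, 3] / [4] / [5];  common shape = (3, 1, 1)

Row-insert the values π_1, π_2, … into P one at a time, bumping the leftmost entry strictly greater than the inserted value down to the next row. The recording tableau Q records, in position (i, j), the step at which that cell was added to P.
  Insert 3 (step 1): P = [3];  Q = [1]
  Insert 4 (step 2): P = [3, 4];  Q = [1, 2]
  Insert 5 (step 3): P = [3, 4, 5];  Q = [1, 2, 3]
  Insert 2 (step 4): P = [2, 4, 5] / [3];  Q = [1, 2, 3] / [4]
  Insert 1 (step 5): P = [1, 4, 5] / [2] / [3];  Q = [1, 2, 3] / [4] / [5]
Final shape: (3, 1, 1).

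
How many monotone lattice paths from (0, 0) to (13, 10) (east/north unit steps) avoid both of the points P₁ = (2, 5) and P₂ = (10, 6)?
Number of paths = 778673

Inclusion–exclusion. Total paths: C(23, 13) = 1144066. Through P₁: C(7, 2)·C(16, 11) = 91728. Through P₂: C(16, 10)·C(7, 3) = 280280. Since P₁ is strictly southwest of P₂, a monotone path through both must visit P₁ then P₂; paths through both = C(7, 2)·C(9, 8)·C(7, 3) = 6615. Avoid both = 1144066 − 91728 − 280280 + 6615 = 778673.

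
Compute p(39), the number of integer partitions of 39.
p(39) = 31185

Compute p(n) via the recurrence p(n, m) = p(n, m−1) + p(n−m, m), where p(n, m) counts partitions of n with all parts ≤ m and p(n) = p(n, n). The base cases are p(0, m) = 1 and p(n, 0) = 0 for n > 0. Filling the table yields p(39) = 31185. (Euler's pentagonal recurrence is an alternative.)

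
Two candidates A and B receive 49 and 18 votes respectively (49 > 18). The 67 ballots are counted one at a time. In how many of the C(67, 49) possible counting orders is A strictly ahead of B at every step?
Strict-lead orderings = 4333013029359300

Total orderings of the 67 votes with 49 for A: C(67, 49) = 9364899127970100. By the Bertrand ballot formula (Cycle Lemma / reflection principle), the number of orderings in which A is strictly ahead of B throughout is (p − q)/(p + q) · C(p + q, p) = (49 − 18)/(49 + 18) · 9364899127970100 = 4333013029359300.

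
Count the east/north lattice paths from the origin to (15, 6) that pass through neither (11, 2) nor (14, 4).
Number of paths = 41964

Inclusion–exclusion. Total paths: C(21, 15) = 54264. Through P₁: C(13, 11)·C(8, 4) = 5460. Through P₂: C(18, 14)·C(3, 1) = 9180. Since P₁ is strictly southwest of P₂, a monotone path through both must visit P₁ then P₂; paths through both = C(13, 11)·C(5, 3)·C(3, 1) = 2340. Avoid both = 54264 − 5460 − 9180 + 2340 = 41964.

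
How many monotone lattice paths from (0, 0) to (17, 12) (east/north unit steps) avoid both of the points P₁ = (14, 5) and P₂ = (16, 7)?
Number of paths = 49448241

Inclusion–exclusion. Total paths: C(29, 17) = 51895935. Through P₁: C(19, 14)·C(10, 3) = 1395360. Through P₂: C(23, 16)·C(6, 1) = 1470942. Since P₁ is strictly southwest of P₂, a monotone path through both must visit P₁ then P₂; paths through both = C(19, 14)·C(4, 2)·C(6, 1) = 418608. Avoid both = 51895935 − 1395360 − 1470942 + 418608 = 49448241.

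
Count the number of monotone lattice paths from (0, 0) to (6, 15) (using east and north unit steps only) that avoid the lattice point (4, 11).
Number of paths = 33789

Total paths from (0, 0) to (6, 15): C(21, 6) = 54264. Paths through (4, 11): (paths (0, 0) → (4, 11)) × (paths (4, 11) → (6, 15)) = C(15, 4) · C(6, 2) = 1365 · 15 = 20475. Avoidance count = 54264 − 20475 = 33789.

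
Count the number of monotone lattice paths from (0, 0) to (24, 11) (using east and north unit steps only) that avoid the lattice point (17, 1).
Number of paths = 416875836

Total paths from (0, 0) to (24, 11): C(35, 24) = 417225900. Paths through (17, 1): (paths (0, 0) → (17, 1)) × (paths (17, 1) → (24, 11)) = C(18, 17) · C(17, 7) = 18 · 19448 = 350064. Avoidance count = 417225900 − 350064 = 416875836.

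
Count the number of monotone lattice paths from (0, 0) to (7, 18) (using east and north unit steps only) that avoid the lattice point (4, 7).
Number of paths = 360580

Total paths from (0, 0) to (7, 18): C(25, 7) = 480700. Paths through (4, 7): (paths (0, 0) → (4, 7)) × (paths (4, 7) → (7, 18)) = C(11, 4) · C(14, 3) = 330 · 364 = 120120. Avoidance count = 480700 − 120120 = 360580.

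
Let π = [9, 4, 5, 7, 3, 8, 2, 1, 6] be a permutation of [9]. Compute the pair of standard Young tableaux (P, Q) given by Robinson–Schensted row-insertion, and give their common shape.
P = [1, 5, 6, 8] / [2, 7] / [3] / [4] / [9];  Q = [1, 3, 4, 6] / [2, 9] / [5] / [7] / [8];  common shape = (4, 2, 1, 1, 1)

Row-insert the values π_1, π_2, … into P one at a time, bumping the leftmost entry strictly greater than the inserted value down to the next row. The recording tableau Q records, in position (i, j), the step at which that cell was added to P.
  Insert 9 (step 1): P = [9];  Q = [1]
  Insert 4 (step 2): P = [4] / [9];  Q = [1] / [2]
  Insert 5 (step 3): P = [4, 5] / [9];  Q = [1, 3] / [2]
  Insert 7 (step 4): P = [4, 5, 7] / [9];  Q = [1, 3, 4] / [2]
  Insert 3 (step 5): P = [3, 5, 7] / [4] / [9];  Q = [1, 3, 4] / [2] / [5]
  Insert 8 (step 6): P = [3, 5, 7, 8] / [4] / [9];  Q = [1, 3, 4, 6] / [2] / [5]
  Insert 2 (step 7): P = [2, 5, 7, 8] / [3] / [4] / [9];  Q = [1, 3, 4, 6] / [2] / [5] / [7]
  Insert 1 (step 8): P = [1, 5, 7, 8] / [2] / [3] / [4] / [9];  Q = [1, 3, 4, 6] / [2] / [5] / [7] / [8]
  Insert 6 (step 9): P = [1, 5, 6, 8] / [2, 7] / [3] / [4] / [9];  Q = [1, 3, 4, 6] / [2, 9] / [5] / [7] / [8]
Final shape: (4, 2, 1, 1, 1).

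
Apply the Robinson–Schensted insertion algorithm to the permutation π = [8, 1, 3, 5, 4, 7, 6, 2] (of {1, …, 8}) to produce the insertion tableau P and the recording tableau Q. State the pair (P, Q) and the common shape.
P = [1, 2, 4, 6] / [3, 7] / [5] / [8];  Q = [1, 3, 4, 6] / [2, 7] / [5] / [8];  common shape = (4, 2, 1, 1)

Row-insert the values π_1, π_2, … into P one at a time, bumping the leftmost entry strictly greater than the inserted value down to the next row. The recording tableau Q records, in position (i, j), the step at which that cell was added to P.
  Insert 8 (step 1): P = [8];  Q = [1]
  Insert 1 (step 2): P = [1] / [8];  Q = [1] / [2]
  Insert 3 (step 3): P = [1, 3] / [8];  Q = [1, 3] / [2]
  Insert 5 (step 4): P = [1, 3, 5] / [8];  Q = [1, 3, 4] / [2]
  Insert 4 (step 5): P = [1, 3, 4] / [5] / [8];  Q = [1, 3, 4] / [2] / [5]
  Insert 7 (step 6): P = [1, 3, 4, 7] / [5] / [8];  Q = [1, 3, 4, 6] / [2] / [5]
  Insert 6 (step 7): P = [1, 3, 4, 6] / [5, 7] / [8];  Q = [1, 3, 4, 6] / [2, 7] / [5]
  Insert 2 (step 8): P = [1, 2, 4, 6] / [3, 7] / [5] / [8];  Q = [1, 3, 4, 6] / [2, 7] / [5] / [8]
Final shape: (4, 2, 1, 1).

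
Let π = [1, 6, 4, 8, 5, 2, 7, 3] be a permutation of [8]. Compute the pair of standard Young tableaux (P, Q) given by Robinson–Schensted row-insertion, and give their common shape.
P = [1, 2, 3, 7] / [4, 5] / [6, 8];  Q = [1, 2, 4, 7] / [3, 5] / [6, 8];  common shape = (4, 2, 2)

Row-insert the values π_1, π_2, … into P one at a time, bumping the leftmost entry strictly greater than the inserted value down to the next row. The recording tableau Q records, in position (i, j), the step at which that cell was added to P.
  Insert 1 (step 1): P = [1];  Q = [1]
  Insert 6 (step 2): P = [1, 6];  Q = [1, 2]
  Insert 4 (step 3): P = [1, 4] / [6];  Q = [1, 2] / [3]
  Insert 8 (step 4): P = [1, 4, 8] / [6];  Q = [1, 2, 4] / [3]
  Insert 5 (step 5): P = [1, 4, 5] / [6, 8];  Q = [1, 2, 4] / [3, 5]
  Insert 2 (step 6): P = [1, 2, 5] / [4, 8] / [6];  Q = [1, 2, 4] / [3, 5] / [6]
  Insert 7 (step 7): P = [1, 2, 5, 7] / [4, 8] / [6];  Q = [1, 2, 4, 7] / [3, 5] / [6]
  Insert 3 (step 8): P = [1, 2, 3, 7] / [4, 5] / [6, 8];  Q = [1, 2, 4, 7] / [3, 5] / [6, 8]
Final shape: (4, 2, 2).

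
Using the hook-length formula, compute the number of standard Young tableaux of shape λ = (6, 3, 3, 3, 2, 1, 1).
# SYT of shape (6, 3, 3, 3, 2, 1, 1) = 27713400

Hook-length formula: f^λ = n! / Π hook(c), product over all cells c of the Young diagram. For λ = (6, 3, 3, 3, 2, 1, 1), n = 19 boxes. Hook lengths by row (left-to-right, top-to-bottom): [12, 9, 7, 3, 2, 1]; [8, 5, 3]; [7, 4, 2]; [6, 3, 1]; [4, 1]; [2]; [1]. Product of hooks = 4389396480. So f^λ = 19! / 4389396480 = 121645100408832000 / 4389396480 = 27713400.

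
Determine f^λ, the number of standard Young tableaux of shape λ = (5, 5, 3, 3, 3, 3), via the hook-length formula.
# SYT of shape (5, 5, 3, 3, 3, 3) = 248958710

Hook-length formula: f^λ = n! / Π hook(c), product over all cells c of the Young diagram. For λ = (5, 5, 3, 3, 3, 3), n = 22 boxes. Hook lengths by row (left-to-right, top-to-bottom): [10, 9, 8, 3, 2]; [9, 8, 7, 2, 1]; [6, 5, 4]; [5, 4, 3]; [4, 3, 2]; [3, 2, 1]. Product of hooks = 4514807808000. So f^λ = 22! / 4514807808000 = 1124000727777607680000 / 4514807808000 = 248958710.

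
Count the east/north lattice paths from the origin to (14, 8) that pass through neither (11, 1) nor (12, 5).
Number of paths = 257050

Inclusion–exclusion. Total paths: C(22, 14) = 319770. Through P₁: C(12, 11)·C(10, 3) = 1440. Through P₂: C(17, 12)·C(5, 2) = 61880. Since P₁ is strictly southwest of P₂, a monotone path through both must visit P₁ then P₂; paths through both = C(12, 11)·C(5, 1)·C(5, 2) = 600. Avoid both = 319770 − 1440 − 61880 + 600 = 257050.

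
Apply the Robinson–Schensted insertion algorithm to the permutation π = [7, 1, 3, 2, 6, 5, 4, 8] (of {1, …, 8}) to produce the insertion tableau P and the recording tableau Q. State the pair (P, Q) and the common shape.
P = [1, 2, 4, 8] / [3, 5] / [6] / [7];  Q = [1, 3, 5, 8] / [2, 6] / [4] / [7];  common shape = (4, 2, 1, 1)

Row-insert the values π_1, π_2, … into P one at a time, bumping the leftmost entry strictly greater than the inserted value down to the next row. The recording tableau Q records, in position (i, j), the step at which that cell was added to P.
  Insert 7 (step 1): P = [7];  Q = [1]
  Insert 1 (step 2): P = [1] / [7];  Q = [1] / [2]
  Insert 3 (step 3): P = [1, 3] / [7];  Q = [1, 3] / [2]
  Insert 2 (step 4): P = [1, 2] / [3] / [7];  Q = [1, 3] / [2] / [4]
  Insert 6 (step 5): P = [1, 2, 6] / [3] / [7];  Q = [1, 3, 5] / [2] / [4]
  Insert 5 (step 6): P = [1, 2, 5] / [3, 6] / [7];  Q = [1, 3, 5] / [2, 6] / [4]
  Insert 4 (step 7): P = [1, 2, 4] / [3, 5] / [6] / [7];  Q = [1, 3, 5] / [2, 6] / [4] / [7]
  Insert 8 (step 8): P = [1, 2, 4, 8] / [3, 5] / [6] / [7];  Q = [1, 3, 5, 8] / [2, 6] / [4] / [7]
Final shape: (4, 2, 1, 1).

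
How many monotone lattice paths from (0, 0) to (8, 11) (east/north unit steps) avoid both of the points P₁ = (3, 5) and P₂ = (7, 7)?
Number of paths = 36750

Inclusion–exclusion. Total paths: C(19, 8) = 75582. Through P₁: C(8, 3)·C(11, 5) = 25872. Through P₂: C(14, 7)·C(5, 1) = 17160. Since P₁ is strictly southwest of P₂, a monotone path through both must visit P₁ then P₂; paths through both = C(8, 3)·C(6, 4)·C(5, 1) = 4200. Avoid both = 75582 − 25872 − 17160 + 4200 = 36750.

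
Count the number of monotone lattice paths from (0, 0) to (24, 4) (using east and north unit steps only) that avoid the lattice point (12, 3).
Number of paths = 14560

Total paths from (0, 0) to (24, 4): C(28, 24) = 20475. Paths through (12, 3): (paths (0, 0) → (12, 3)) × (paths (12, 3) → (24, 4)) = C(15, 12) · C(13, 12) = 455 · 13 = 5915. Avoidance count = 20475 − 5915 = 14560.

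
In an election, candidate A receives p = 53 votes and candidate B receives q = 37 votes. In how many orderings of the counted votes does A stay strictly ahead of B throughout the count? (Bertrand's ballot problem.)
Strict-lead orderings = 4489026076872540086469696

Total orderings of the 90 votes with 53 for A: C(90, 53) = 25250771682408037986392040. By the Bertrand ballot formula (Cycle Lemma / reflection principle), the number of orderings in which A is strictly ahead of B throughout is (p − q)/(p + q) · C(p + q, p) = (53 − 37)/(53 + 37) · 25250771682408037986392040 = 4489026076872540086469696.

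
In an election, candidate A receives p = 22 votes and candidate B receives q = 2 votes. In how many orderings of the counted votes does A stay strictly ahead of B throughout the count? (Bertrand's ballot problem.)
Strict-lead orderings = 230

Total orderings of the 24 votes with 22 for A: C(24, 22) = 276. By the Bertrand ballot formula (Cycle Lemma / reflection principle), the number of orderings in which A is strictly ahead of B throughout is (p − q)/(p + q) · C(p + q, p) = (22 − 2)/(22 + 2) · 276 = 230.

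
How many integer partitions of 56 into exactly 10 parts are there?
p(56, 10 parts) = 38047

Partitions of n into exactly k parts are in bijection with partitions of n − k into at most k parts (subtract 1 from each part). So p(56, exactly 10) = p(46, parts ≤ 10). Computing via the recurrence p(m, j) = p(m, j−1) + p(m−j, j) gives 38047.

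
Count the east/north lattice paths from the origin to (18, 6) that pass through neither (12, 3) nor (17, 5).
Number of paths = 62818

Inclusion–exclusion. Total paths: C(24, 18) = 134596. Through P₁: C(15, 12)·C(9, 6) = 38220. Through P₂: C(22, 17)·C(2, 1) = 52668. Since P₁ is strictly southwest of P₂, a monotone path through both must visit P₁ then P₂; paths through both = C(15, 12)·C(7, 5)·C(2, 1) = 19110. Avoid both = 134596 − 38220 − 52668 + 19110 = 62818.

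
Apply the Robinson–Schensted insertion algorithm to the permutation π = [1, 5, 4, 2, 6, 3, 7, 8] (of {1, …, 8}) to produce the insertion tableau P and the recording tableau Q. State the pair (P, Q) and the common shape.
P = [1, 2, 3, 7, 8] / [4, 6] / [5];  Q = [1, 2, 5, 7, 8] / [3, 6] / [4];  common shape = (5, 2, 1)

Row-insert the values π_1, π_2, … into P one at a time, bumping the leftmost entry strictly greater than the inserted value down to the next row. The recording tableau Q records, in position (i, j), the step at which that cell was added to P.
  Insert 1 (step 1): P = [1];  Q = [1]
  Insert 5 (step 2): P = [1, 5];  Q = [1, 2]
  Insert 4 (step 3): P = [1, 4] / [5];  Q = [1, 2] / [3]
  Insert 2 (step 4): P = [1, 2] / [4] / [5];  Q = [1, 2] / [3] / [4]
  Insert 6 (step 5): P = [1, 2, 6] / [4] / [5];  Q = [1, 2, 5] / [3] / [4]
  Insert 3 (step 6): P = [1, 2, 3] / [4, 6] / [5];  Q = [1, 2, 5] / [3, 6] / [4]
  Insert 7 (step 7): P = [1, 2, 3, 7] / [4, 6] / [5];  Q = [1, 2, 5, 7] / [3, 6] / [4]
  Insert 8 (step 8): P = [1, 2, 3, 7, 8] / [4, 6] / [5];  Q = [1, 2, 5, 7, 8] / [3, 6] / [4]
Final shape: (5, 2, 1).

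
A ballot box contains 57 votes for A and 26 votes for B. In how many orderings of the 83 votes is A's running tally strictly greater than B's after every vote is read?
Strict-lead orderings = 901624422418785838008

Total orderings of the 83 votes with 57 for A: C(83, 57) = 2414026679379329824344. By the Bertrand ballot formula (Cycle Lemma / reflection principle), the number of orderings in which A is strictly ahead of B throughout is (p − q)/(p + q) · C(p + q, p) = (57 − 26)/(57 + 26) · 2414026679379329824344 = 901624422418785838008.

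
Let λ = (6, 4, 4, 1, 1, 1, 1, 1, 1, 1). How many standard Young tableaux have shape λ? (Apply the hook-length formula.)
# SYT of shape (6, 4, 4, 1, 1, 1, 1, 1, 1, 1) = 84651840

Hook-length formula: f^λ = n! / Π hook(c), product over all cells c of the Young diagram. For λ = (6, 4, 4, 1, 1, 1, 1, 1, 1, 1), n = 21 boxes. Hook lengths by row (left-to-right, top-to-bottom): [15, 7, 6, 5, 2, 1]; [12, 4, 3, 2]; [11, 3, 2, 1]; [7]; [6]; [5]; [4]; [3]; [2]; [1]. Product of hooks = 603542016000. So f^λ = 21! / 603542016000 = 51090942171709440000 / 603542016000 = 84651840.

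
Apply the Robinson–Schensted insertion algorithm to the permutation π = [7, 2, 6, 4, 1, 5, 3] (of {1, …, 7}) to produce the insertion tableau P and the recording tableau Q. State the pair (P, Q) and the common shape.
P = [1, 3, 5] / [2, 4] / [6] / [7];  Q = [1, 3, 6] / [2, 7] / [4] / [5];  common shape = (3, 2, 1, 1)

Row-insert the values π_1, π_2, … into P one at a time, bumping the leftmost entry strictly greater than the inserted value down to the next row. The recording tableau Q records, in position (i, j), the step at which that cell was added to P.
  Insert 7 (step 1): P = [7];  Q = [1]
  Insert 2 (step 2): P = [2] / [7];  Q = [1] / [2]
  Insert 6 (step 3): P = [2, 6] / [7];  Q = [1, 3] / [2]
  Insert 4 (step 4): P = [2, 4] / [6] / [7];  Q = [1, 3] / [2] / [4]
  Insert 1 (step 5): P = [1, 4] / [2] / [6] / [7];  Q = [1, 3] / [2] / [4] / [5]
  Insert 5 (step 6): P = [1, 4, 5] / [2] / [6] / [7];  Q = [1, 3, 6] / [2] / [4] / [5]
  Insert 3 (step 7): P = [1, 3, 5] / [2, 4] / [6] / [7];  Q = [1, 3, 6] / [2, 7] / [4] / [5]
Final shape: (3, 2, 1, 1).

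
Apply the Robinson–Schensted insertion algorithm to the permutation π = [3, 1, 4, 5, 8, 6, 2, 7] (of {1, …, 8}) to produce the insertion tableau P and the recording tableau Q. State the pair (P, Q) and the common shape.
P = [1, 2, 5, 6, 7] / [3, 4] / [8];  Q = [1, 3, 4, 5, 8] / [2, 6] / [7];  common shape = (5, 2, 1)

Row-insert the values π_1, π_2, … into P one at a time, bumping the leftmost entry strictly greater than the inserted value down to the next row. The recording tableau Q records, in position (i, j), the step at which that cell was added to P.
  Insert 3 (step 1): P = [3];  Q = [1]
  Insert 1 (step 2): P = [1] / [3];  Q = [1] / [2]
  Insert 4 (step 3): P = [1, 4] / [3];  Q = [1, 3] / [2]
  Insert 5 (step 4): P = [1, 4, 5] / [3];  Q = [1, 3, 4] / [2]
  Insert 8 (step 5): P = [1, 4, 5, 8] / [3];  Q = [1, 3, 4, 5] / [2]
  Insert 6 (step 6): P = [1, 4, 5, 6] / [3, 8];  Q = [1, 3, 4, 5] / [2, 6]
  Insert 2 (step 7): P = [1, 2, 5, 6] / [3, 4] / [8];  Q = [1, 3, 4, 5] / [2, 6] / [7]
  Insert 7 (step 8): P = [1, 2, 5, 6, 7] / [3, 4] / [8];  Q = [1, 3, 4, 5, 8] / [2, 6] / [7]
Final shape: (5, 2, 1).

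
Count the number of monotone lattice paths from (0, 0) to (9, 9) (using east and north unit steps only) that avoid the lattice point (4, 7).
Number of paths = 41690

Total paths from (0, 0) to (9, 9): C(18, 9) = 48620. Paths through (4, 7): (paths (0, 0) → (4, 7)) × (paths (4, 7) → (9, 9)) = C(11, 4) · C(7, 5) = 330 · 21 = 6930. Avoidance count = 48620 − 6930 = 41690.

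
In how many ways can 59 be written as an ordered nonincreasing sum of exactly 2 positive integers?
p(59, 2 parts) = 29

Partitions of n into exactly k parts are in bijection with partitions of n − k into at most k parts (subtract 1 from each part). So p(59, exactly 2) = p(57, parts ≤ 2). Computing via the recurrence p(m, j) = p(m, j−1) + p(m−j, j) gives 29.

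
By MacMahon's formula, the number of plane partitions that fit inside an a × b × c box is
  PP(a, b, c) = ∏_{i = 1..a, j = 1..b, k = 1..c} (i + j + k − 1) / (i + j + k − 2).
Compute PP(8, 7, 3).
PP(8, 7, 3) = 4971151900

Evaluate the triple product over i = 1..8, j = 1..7, k = 1..3. The factors are (2/1) · (3/2) · (4/3) · (3/2) · (4/3) · (5/4) · (4/3) · (5/4) · … (168 factors total). The numerators and denominators telescope so the product is an integer; carrying out the multiplication exactly gives PP(8, 7, 3) = 4971151900.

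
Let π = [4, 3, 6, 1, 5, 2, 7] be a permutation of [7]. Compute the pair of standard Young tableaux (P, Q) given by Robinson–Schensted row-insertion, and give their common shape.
P = [1, 2, 7] / [3, 5] / [4, 6];  Q = [1, 3, 7] / [2, 5] / [4, 6];  common shape = (3, 2, 2)

Row-insert the values π_1, π_2, … into P one at a time, bumping the leftmost entry strictly greater than the inserted value down to the next row. The recording tableau Q records, in position (i, j), the step at which that cell was added to P.
  Insert 4 (step 1): P = [4];  Q = [1]
  Insert 3 (step 2): P = [3] / [4];  Q = [1] / [2]
  Insert 6 (step 3): P = [3, 6] / [4];  Q = [1, 3] / [2]
  Insert 1 (step 4): P = [1, 6] / [3] / [4];  Q = [1, 3] / [2] / [4]
  Insert 5 (step 5): P = [1, 5] / [3, 6] / [4];  Q = [1, 3] / [2, 5] / [4]
  Insert 2 (step 6): P = [1, 2] / [3, 5] / [4, 6];  Q = [1, 3] / [2, 5] / [4, 6]
  Insert 7 (step 7): P = [1, 2, 7] / [3, 5] / [4, 6];  Q = [1, 3, 7] / [2, 5] / [4, 6]
Final shape: (3, 2, 2).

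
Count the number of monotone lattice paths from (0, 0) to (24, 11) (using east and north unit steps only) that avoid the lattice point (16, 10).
Number of paths = 369420285

Total paths from (0, 0) to (24, 11): C(35, 24) = 417225900. Paths through (16, 10): (paths (0, 0) → (16, 10)) × (paths (16, 10) → (24, 11)) = C(26, 16) · C(9, 8) = 5311735 · 9 = 47805615. Avoidance count = 417225900 − 47805615 = 369420285.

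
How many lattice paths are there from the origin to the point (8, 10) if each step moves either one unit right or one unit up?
Number of paths = 43758

A monotone lattice path from (0, 0) to (8, 10) consists of 8 east steps and 10 north steps in some order, so it is determined by which 8 of the 18 steps are east. The count is C(18, 8) = 43758.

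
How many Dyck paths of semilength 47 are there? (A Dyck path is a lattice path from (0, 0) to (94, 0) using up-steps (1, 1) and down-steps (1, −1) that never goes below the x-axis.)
C_47 = 33868773757191046886429490

These Dyck paths are counted by the Catalan number C_n = (1/(n + 1)) · C(2n, n). For n = 47: C_47 = (1/48) · C(94, 47) = 1625701140345170250548615520/48 = 33868773757191046886429490.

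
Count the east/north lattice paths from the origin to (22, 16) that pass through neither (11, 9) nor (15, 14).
Number of paths = 14864566590

Inclusion–exclusion. Total paths: C(38, 22) = 22239974430. Through P₁: C(20, 11)·C(18, 11) = 5345159040. Through P₂: C(29, 15)·C(9, 7) = 2792115360. Since P₁ is strictly southwest of P₂, a monotone path through both must visit P₁ then P₂; paths through both = C(20, 11)·C(9, 4)·C(9, 7) = 761866560. Avoid both = 22239974430 − 5345159040 − 2792115360 + 761866560 = 14864566590.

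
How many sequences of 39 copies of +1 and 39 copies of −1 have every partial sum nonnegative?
C_39 = 680425371729975800390

These ballot sequences are counted by the Catalan number C_n = (1/(n + 1)) · C(2n, n). For n = 39: C_39 = (1/40) · C(78, 39) = 27217014869199032015600/40 = 680425371729975800390.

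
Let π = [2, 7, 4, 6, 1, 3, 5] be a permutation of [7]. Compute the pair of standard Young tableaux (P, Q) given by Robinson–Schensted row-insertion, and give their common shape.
P = [1, 3, 5] / [2, 4, 6] / [7];  Q = [1, 2, 4] / [3, 6, 7] / [5];  common shape = (3, 3, 1)

Row-insert the values π_1, π_2, … into P one at a time, bumping the leftmost entry strictly greater than the inserted value down to the next row. The recording tableau Q records, in position (i, j), the step at which that cell was added to P.
  Insert 2 (step 1): P = [2];  Q = [1]
  Insert 7 (step 2): P = [2, 7];  Q = [1, 2]
  Insert 4 (step 3): P = [2, 4] / [7];  Q = [1, 2] / [3]
  Insert 6 (step 4): P = [2, 4, 6] / [7];  Q = [1, 2, 4] / [3]
  Insert 1 (step 5): P = [1, 4, 6] / [2] / [7];  Q = [1, 2, 4] / [3] / [5]
  Insert 3 (step 6): P = [1, 3, 6] / [2, 4] / [7];  Q = [1, 2, 4] / [3, 6] / [5]
  Insert 5 (step 7): P = [1, 3, 5] / [2, 4, 6] / [7];  Q = [1, 2, 4] / [3, 6, 7] / [5]
Final shape: (3, 3, 1).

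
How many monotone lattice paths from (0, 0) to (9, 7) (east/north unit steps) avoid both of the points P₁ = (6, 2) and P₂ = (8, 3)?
Number of paths = 9467

Inclusion–exclusion. Total paths: C(16, 9) = 11440. Through P₁: C(8, 6)·C(8, 3) = 1568. Through P₂: C(11, 8)·C(5, 1) = 825. Since P₁ is strictly southwest of P₂, a monotone path through both must visit P₁ then P₂; paths through both = C(8, 6)·C(3, 2)·C(5, 1) = 420. Avoid both = 11440 − 1568 − 825 + 420 = 9467.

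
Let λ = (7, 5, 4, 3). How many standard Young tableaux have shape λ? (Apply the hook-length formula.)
# SYT of shape (7, 5, 4, 3) = 15519504

Hook-length formula: f^λ = n! / Π hook(c), product over all cells c of the Young diagram. For λ = (7, 5, 4, 3), n = 19 boxes. Hook lengths by row (left-to-right, top-to-bottom): [10, 9, 8, 6, 4, 2, 1]; [7, 6, 5, 3, 1]; [5, 4, 3, 1]; [3, 2, 1]. Product of hooks = 7838208000. So f^λ = 19! / 7838208000 = 121645100408832000 / 7838208000 = 15519504.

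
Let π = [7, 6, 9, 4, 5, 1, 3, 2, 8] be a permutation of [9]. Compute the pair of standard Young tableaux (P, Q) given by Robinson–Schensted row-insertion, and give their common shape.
P = [1, 2, 8] / [3, 5] / [4, 9] / [6] / [7];  Q = [1, 3, 9] / [2, 5] / [4, 7] / [6] / [8];  common shape = (3, 2, 2, 1, 1)

Row-insert the values π_1, π_2, … into P one at a time, bumping the leftmost entry strictly greater than the inserted value down to the next row. The recording tableau Q records, in position (i, j), the step at which that cell was added to P.
  Insert 7 (step 1): P = [7];  Q = [1]
  Insert 6 (step 2): P = [6] / [7];  Q = [1] / [2]
  Insert 9 (step 3): P = [6, 9] / [7];  Q = [1, 3] / [2]
  Insert 4 (step 4): P = [4, 9] / [6] / [7];  Q = [1, 3] / [2] / [4]
  Insert 5 (step 5): P = [4, 5] / [6, 9] / [7];  Q = [1, 3] / [2, 5] / [4]
  Insert 1 (step 6): P = [1, 5] / [4, 9] / [6] / [7];  Q = [1, 3] / [2, 5] / [4] / [6]
  Insert 3 (step 7): P = [1, 3] / [4, 5] / [6, 9] / [7];  Q = [1, 3] / [2, 5] / [4, 7] / [6]
  Insert 2 (step 8): P = [1, 2] / [3, 5] / [4, 9] / [6] / [7];  Q = [1, 3] / [2, 5] / [4, 7] / [6] / [8]
  Insert 8 (step 9): P = [1, 2, 8] / [3, 5] / [4, 9] / [6] / [7];  Q = [1, 3, 9] / [2, 5] / [4, 7] / [6] / [8]
Final shape: (3, 2, 2, 1, 1).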